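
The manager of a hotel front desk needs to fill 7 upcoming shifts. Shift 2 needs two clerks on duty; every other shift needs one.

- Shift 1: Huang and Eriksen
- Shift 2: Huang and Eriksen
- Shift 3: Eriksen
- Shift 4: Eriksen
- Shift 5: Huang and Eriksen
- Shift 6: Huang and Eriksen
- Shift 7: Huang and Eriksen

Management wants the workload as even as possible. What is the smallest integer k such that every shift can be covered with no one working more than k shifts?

With 2 clerks and 8 worker-slots to fill, someone must work at least ⌈8/2⌉ = 4 shifts, so k ≥ 4.
k = 4 works: Shift 1→Huang, Shift 2→Huang+Eriksen, Shift 3→Eriksen, Shift 4→Eriksen, Shift 5→Huang, Shift 6→Huang, Shift 7→Eriksen.
Loads: Huang 4, Eriksen 4 — all ≤ 4.

4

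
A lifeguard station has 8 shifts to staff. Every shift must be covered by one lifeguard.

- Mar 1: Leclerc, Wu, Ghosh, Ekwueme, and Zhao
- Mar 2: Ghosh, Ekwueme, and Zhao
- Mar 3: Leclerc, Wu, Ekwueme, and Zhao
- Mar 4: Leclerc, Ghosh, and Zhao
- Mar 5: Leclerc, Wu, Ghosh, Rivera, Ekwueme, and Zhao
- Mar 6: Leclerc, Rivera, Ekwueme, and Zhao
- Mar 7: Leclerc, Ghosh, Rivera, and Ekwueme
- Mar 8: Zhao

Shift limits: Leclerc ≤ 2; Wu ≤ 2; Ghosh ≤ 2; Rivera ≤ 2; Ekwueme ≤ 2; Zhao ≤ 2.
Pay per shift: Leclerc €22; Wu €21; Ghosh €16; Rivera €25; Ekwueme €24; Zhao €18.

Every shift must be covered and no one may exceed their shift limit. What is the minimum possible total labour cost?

Mar 8 can only be covered by Zhao, so that assignment is forced.
Picking the cheapest available lifeguard for each shift independently would cost €134, but that ignores the shift limits.
An optimal schedule: Mar 1→Wu, Mar 2→Ghosh, Mar 3→Zhao, Mar 4→Ghosh, Mar 5→Wu, Mar 6→Leclerc, Mar 7→Leclerc, Mar 8→Zhao.
Total: 21 + 16 + 18 + 16 + 21 + 22 + 22 + 18 = €154.

€154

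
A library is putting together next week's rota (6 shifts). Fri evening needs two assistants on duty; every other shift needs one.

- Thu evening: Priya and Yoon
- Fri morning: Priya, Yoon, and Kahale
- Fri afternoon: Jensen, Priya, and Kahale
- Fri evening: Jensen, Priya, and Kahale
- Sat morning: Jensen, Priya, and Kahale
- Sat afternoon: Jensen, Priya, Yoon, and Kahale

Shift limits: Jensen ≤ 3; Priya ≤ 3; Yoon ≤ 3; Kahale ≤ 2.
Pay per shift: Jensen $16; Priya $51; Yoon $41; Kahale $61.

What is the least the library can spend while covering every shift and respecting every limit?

Picking the cheapest available assistant for each shift independently would cost $197, but that ignores the shift limits.
An optimal schedule: Thu evening→Yoon, Fri morning→Yoon, Fri afternoon→Jensen, Fri evening→Jensen+Priya, Sat morning→Jensen, Sat afternoon→Yoon.
Total: 41 + 41 + 16 + 16 + 51 + 16 + 41 = $222.

$222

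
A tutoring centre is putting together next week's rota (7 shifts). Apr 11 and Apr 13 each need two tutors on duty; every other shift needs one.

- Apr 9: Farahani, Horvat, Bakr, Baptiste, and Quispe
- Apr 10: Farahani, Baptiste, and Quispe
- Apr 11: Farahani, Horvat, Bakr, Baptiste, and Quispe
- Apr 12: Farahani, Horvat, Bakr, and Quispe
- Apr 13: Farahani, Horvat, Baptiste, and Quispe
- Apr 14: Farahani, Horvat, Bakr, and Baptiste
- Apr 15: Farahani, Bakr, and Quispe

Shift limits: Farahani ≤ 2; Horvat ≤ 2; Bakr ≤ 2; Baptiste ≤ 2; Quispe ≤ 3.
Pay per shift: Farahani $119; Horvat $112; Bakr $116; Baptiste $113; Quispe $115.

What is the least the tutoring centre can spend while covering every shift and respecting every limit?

$1027

Picking the cheapest available tutor for each shift independently would cost $1014, but that ignores the shift limits.
An optimal schedule: Apr 9→Bakr, Apr 10→Baptiste, Apr 11→Quispe+Bakr, Apr 12→Horvat, Apr 13→Baptiste+Quispe, Apr 14→Horvat, Apr 15→Quispe.
Total: 116 + 113 + 115 + 116 + 112 + 113 + 115 + 112 + 115 = $1027.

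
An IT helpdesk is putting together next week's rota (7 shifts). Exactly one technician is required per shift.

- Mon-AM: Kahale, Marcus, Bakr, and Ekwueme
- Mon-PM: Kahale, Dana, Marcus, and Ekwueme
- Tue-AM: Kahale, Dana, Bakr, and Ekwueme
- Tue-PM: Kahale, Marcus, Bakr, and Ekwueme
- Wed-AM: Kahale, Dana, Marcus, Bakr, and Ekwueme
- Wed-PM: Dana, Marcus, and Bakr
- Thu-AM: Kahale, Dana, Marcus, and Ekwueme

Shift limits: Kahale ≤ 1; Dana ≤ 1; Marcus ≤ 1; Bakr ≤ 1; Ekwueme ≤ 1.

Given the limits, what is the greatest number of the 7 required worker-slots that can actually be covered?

Total capacity across all technicians is 1+1+1+1+1 = 5, and 7 slots are needed, so at most 5 can be filled.
An assignment achieving 5: Mon-AM→Kahale, Mon-PM→Marcus, Tue-AM→Bakr, Tue-PM→Ekwueme, Wed-PM→Dana.
Loads: Kahale 1/1, Dana 1/1, Marcus 1/1, Bakr 1/1, Ekwueme 1/1.

5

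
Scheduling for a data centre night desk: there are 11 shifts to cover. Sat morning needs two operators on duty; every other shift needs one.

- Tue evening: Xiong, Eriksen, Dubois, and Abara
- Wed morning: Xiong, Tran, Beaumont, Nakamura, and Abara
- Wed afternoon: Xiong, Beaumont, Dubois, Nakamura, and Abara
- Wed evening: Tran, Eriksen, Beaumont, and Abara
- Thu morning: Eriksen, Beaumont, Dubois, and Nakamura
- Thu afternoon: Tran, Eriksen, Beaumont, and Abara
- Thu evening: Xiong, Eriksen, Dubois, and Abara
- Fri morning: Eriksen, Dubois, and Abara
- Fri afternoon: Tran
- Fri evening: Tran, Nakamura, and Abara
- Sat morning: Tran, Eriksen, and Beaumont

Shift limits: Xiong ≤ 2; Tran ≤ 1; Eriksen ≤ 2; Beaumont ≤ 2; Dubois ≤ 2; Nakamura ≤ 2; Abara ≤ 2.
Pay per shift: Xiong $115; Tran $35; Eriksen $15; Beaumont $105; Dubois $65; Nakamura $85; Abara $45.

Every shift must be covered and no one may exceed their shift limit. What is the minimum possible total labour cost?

$780

Fri afternoon can only be covered by Tran, so that assignment is forced.
Picking the cheapest available operator for each shift independently would cost $290, but that ignores the shift limits.
An optimal schedule: Tue evening→Dubois, Wed morning→Nakamura, Wed afternoon→Nakamura, Wed evening→Abara, Thu morning→Dubois, Thu afternoon→Beaumont, Thu evening→Xiong, Fri morning→Eriksen, Fri afternoon→Tran, Fri evening→Abara, Sat morning→Eriksen+Beaumont.
Total: 65 + 85 + 85 + 45 + 65 + 105 + 115 + 15 + 35 + 45 + 15 + 105 = $780.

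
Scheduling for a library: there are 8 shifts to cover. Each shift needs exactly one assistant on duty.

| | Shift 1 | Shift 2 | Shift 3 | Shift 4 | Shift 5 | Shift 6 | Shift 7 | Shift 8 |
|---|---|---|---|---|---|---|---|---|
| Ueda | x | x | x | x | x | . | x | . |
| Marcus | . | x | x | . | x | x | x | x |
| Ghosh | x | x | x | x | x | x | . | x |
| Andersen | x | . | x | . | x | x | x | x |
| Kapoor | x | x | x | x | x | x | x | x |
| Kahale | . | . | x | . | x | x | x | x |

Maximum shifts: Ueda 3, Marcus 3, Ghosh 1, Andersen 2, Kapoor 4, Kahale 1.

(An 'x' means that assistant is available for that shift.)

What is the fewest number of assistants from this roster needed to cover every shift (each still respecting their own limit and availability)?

3

8 slots to fill and no one can take more than 4, so at least ⌈8/4⌉ = 2 assistants are needed.
Any 2 assistants together have capacity at most 4+3 = 7 < 8 slots, so 2 can never suffice.
Ueda, Marcus, and Andersen alone can cover everything: Shift 1→Ueda, Shift 2→Ueda, Shift 3→Marcus, Shift 4→Ueda, Shift 5→Andersen, Shift 6→Marcus, Shift 7→Andersen, Shift 8→Marcus.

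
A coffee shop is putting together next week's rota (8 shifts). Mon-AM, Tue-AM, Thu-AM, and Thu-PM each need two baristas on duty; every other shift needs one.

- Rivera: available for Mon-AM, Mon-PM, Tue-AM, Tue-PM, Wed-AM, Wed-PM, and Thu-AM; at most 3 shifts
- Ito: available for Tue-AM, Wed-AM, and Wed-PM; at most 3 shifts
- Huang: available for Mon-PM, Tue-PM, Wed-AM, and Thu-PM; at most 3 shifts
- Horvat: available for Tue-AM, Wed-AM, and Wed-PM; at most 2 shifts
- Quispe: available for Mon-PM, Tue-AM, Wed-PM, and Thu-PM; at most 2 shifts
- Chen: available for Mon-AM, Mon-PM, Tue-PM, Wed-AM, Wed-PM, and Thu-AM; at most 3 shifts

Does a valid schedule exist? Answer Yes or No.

Yes

Mon-AM can only be covered by Rivera and Chen, so that assignment is forced.
Thu-AM can only be covered by Rivera and Chen, so that assignment is forced.
Thu-PM can only be covered by Huang and Quispe, so that assignment is forced.
One valid schedule: Mon-AM→Rivera+Chen, Mon-PM→Huang, Tue-AM→Ito+Horvat, Tue-PM→Rivera, Wed-AM→Ito, Wed-PM→Ito, Thu-AM→Rivera+Chen, Thu-PM→Huang+Quispe.
Loads: Rivera 3/3, Ito 3/3, Huang 2/3, Horvat 1/2, Quispe 1/2, Chen 2/3 — all within limits.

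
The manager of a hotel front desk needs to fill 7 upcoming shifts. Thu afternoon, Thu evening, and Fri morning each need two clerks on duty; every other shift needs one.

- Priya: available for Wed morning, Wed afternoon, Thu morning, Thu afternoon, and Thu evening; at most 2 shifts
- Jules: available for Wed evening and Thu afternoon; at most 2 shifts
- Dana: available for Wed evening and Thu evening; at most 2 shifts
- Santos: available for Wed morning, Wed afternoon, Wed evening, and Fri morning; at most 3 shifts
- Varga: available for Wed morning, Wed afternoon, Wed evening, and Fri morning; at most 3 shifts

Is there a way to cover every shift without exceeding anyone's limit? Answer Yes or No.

Total capacity is 12 and 10 slots are needed, so capacity alone doesn't rule it out.
Shifts {Thu morning, Thu afternoon, Thu evening} need 5 worker-slots in total, but the clerks available for any of those shifts (Priya, Jules, and Dana) can supply at most 4 among them. So no valid schedule exists.

No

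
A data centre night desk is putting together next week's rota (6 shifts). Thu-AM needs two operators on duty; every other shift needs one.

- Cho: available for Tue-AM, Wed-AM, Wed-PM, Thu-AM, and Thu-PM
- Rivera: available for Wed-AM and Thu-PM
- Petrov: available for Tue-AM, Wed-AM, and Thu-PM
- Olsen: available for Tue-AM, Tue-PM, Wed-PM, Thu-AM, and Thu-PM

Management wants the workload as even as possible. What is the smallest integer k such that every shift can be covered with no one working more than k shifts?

With 4 operators and 7 worker-slots to fill, someone must work at least ⌈7/4⌉ = 2 shifts, so k ≥ 2.
k = 2 works: Tue-AM→Petrov, Tue-PM→Olsen, Wed-AM→Rivera, Wed-PM→Cho, Thu-AM→Cho+Olsen, Thu-PM→Rivera.
Loads: Cho 2, Rivera 2, Petrov 1, Olsen 2 — all ≤ 2.

2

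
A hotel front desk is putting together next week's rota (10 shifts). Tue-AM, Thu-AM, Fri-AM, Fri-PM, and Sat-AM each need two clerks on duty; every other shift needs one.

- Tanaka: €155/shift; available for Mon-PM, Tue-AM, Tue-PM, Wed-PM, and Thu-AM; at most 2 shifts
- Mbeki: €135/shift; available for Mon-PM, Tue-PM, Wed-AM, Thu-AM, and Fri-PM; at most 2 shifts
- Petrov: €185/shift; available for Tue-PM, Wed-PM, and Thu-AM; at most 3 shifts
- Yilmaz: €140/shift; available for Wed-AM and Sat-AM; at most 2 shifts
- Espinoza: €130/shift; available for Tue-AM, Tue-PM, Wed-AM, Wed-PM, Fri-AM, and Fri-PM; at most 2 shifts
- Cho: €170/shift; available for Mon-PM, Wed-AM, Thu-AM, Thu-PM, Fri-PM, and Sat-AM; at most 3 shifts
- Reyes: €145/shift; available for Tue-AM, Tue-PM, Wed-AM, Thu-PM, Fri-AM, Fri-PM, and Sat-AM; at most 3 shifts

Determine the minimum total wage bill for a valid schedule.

Fri-AM can only be covered by Espinoza and Reyes, so that assignment is forced.
Picking the cheapest available clerk for each shift independently would cost €2060, but that ignores the shift limits.
An optimal schedule: Mon-PM→Mbeki, Tue-AM→Espinoza+Reyes, Tue-PM→Tanaka, Wed-AM→Yilmaz, Wed-PM→Tanaka, Thu-AM→Cho+Petrov, Thu-PM→Reyes, Fri-AM→Espinoza+Reyes, Fri-PM→Mbeki+Cho, Sat-AM→Yilmaz+Cho.
Total: 135 + 130 + 145 + 155 + 140 + 155 + 170 + 185 + 145 + 130 + 145 + 135 + 170 + 140 + 170 = €2250.

€2250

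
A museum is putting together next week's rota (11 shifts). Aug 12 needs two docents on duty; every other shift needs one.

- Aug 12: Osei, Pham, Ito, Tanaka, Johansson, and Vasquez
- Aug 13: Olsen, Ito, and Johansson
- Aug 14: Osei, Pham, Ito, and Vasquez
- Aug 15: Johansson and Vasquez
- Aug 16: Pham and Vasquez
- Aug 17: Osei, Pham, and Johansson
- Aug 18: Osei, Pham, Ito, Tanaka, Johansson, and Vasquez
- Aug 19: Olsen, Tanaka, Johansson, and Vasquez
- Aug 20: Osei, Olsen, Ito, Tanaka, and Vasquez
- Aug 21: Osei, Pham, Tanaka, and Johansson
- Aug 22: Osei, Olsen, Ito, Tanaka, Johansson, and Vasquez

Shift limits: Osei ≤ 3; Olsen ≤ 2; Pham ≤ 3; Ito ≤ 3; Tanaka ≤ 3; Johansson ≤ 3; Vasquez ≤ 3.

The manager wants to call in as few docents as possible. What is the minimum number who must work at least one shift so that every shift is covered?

12 slots to fill and no one can take more than 3, so at least ⌈12/3⌉ = 4 docents are needed.
Osei, Pham, Ito, and Johansson alone can cover everything: Aug 12→Ito+Johansson, Aug 13→Ito, Aug 14→Osei, Aug 15→Johansson, Aug 16→Pham, Aug 17→Osei, Aug 18→Pham, Aug 19→Johansson, Aug 20→Osei, Aug 21→Pham, Aug 22→Ito.

4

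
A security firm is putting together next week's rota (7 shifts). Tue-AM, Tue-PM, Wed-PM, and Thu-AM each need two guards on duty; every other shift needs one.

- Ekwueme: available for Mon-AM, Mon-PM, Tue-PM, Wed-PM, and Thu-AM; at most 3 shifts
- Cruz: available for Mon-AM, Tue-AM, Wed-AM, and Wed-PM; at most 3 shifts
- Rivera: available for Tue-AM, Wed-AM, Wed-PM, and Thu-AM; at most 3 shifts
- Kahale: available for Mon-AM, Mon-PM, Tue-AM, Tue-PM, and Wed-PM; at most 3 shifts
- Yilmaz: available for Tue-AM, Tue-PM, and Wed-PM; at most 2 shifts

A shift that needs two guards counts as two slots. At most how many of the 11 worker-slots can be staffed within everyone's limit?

11

Total capacity across all guards is 3+3+3+3+2 = 14, and 11 slots are needed, so at most 11 can be filled.
An assignment achieving 11: Mon-AM→Ekwueme, Mon-PM→Ekwueme, Tue-AM→Cruz+Rivera, Tue-PM→Kahale+Yilmaz, Wed-AM→Cruz, Wed-PM→Cruz+Rivera, Thu-AM→Ekwueme+Rivera.
Loads: Ekwueme 3/3, Cruz 3/3, Rivera 3/3, Kahale 1/3, Yilmaz 1/2.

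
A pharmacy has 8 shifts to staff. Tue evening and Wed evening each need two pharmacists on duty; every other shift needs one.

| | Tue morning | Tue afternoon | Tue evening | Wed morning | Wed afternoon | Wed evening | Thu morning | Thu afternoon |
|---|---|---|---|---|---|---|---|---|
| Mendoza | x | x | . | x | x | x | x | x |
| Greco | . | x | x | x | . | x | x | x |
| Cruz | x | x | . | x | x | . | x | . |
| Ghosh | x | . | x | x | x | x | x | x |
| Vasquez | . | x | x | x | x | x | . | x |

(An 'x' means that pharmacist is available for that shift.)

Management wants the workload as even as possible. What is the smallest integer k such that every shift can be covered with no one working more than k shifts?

2

With 5 pharmacists and 10 worker-slots to fill, someone must work at least ⌈10/5⌉ = 2 shifts, so k ≥ 2.
k = 2 works: Tue morning→Mendoza, Tue afternoon→Mendoza, Tue evening→Greco+Ghosh, Wed morning→Cruz, Wed afternoon→Cruz, Wed evening→Ghosh+Vasquez, Thu morning→Greco, Thu afternoon→Vasquez.
Loads: Mendoza 2, Greco 2, Cruz 2, Ghosh 2, Vasquez 2 — all ≤ 2.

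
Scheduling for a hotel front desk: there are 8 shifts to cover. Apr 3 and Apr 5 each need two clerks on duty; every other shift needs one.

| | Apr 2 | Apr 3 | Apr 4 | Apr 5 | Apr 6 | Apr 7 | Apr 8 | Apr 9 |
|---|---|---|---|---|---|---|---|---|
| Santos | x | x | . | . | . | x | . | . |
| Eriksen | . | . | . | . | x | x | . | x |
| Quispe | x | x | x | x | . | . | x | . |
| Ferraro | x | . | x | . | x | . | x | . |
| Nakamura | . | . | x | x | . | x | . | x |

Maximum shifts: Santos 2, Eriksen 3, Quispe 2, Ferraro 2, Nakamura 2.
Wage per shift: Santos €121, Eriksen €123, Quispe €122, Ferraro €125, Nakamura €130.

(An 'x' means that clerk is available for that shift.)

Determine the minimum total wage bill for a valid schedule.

€1235

Apr 3 can only be covered by Santos and Quispe, so that assignment is forced.
Apr 5 can only be covered by Quispe and Nakamura, so that assignment is forced.
Picking the cheapest available clerk for each shift independently would cost €1227, but that ignores the shift limits.
An optimal schedule: Apr 2→Santos, Apr 3→Santos+Quispe, Apr 4→Ferraro, Apr 5→Quispe+Nakamura, Apr 6→Eriksen, Apr 7→Eriksen, Apr 8→Ferraro, Apr 9→Eriksen.
Total: 121 + 121 + 122 + 125 + 122 + 130 + 123 + 123 + 125 + 123 = €1235.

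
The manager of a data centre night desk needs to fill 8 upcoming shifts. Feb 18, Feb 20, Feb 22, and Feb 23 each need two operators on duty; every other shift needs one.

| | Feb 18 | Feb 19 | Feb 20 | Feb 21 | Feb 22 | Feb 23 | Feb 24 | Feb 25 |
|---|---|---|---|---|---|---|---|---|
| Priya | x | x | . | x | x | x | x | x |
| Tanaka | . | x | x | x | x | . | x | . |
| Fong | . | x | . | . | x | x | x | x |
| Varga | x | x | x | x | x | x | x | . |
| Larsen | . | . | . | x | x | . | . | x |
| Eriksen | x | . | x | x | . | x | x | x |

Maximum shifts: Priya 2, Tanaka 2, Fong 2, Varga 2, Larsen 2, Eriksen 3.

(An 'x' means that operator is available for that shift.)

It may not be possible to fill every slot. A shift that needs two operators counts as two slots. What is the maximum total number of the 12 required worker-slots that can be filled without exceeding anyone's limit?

Total capacity across all operators is 2+2+2+2+2+3 = 13, and 12 slots are needed, so at most 12 can be filled.
An assignment achieving 12: Feb 18→Priya+Varga, Feb 19→Priya, Feb 20→Tanaka+Varga, Feb 21→Larsen, Feb 22→Tanaka+Larsen, Feb 23→Fong+Eriksen, Feb 24→Eriksen, Feb 25→Fong.
Loads: Priya 2/2, Tanaka 2/2, Fong 2/2, Varga 2/2, Larsen 2/2, Eriksen 2/3.

12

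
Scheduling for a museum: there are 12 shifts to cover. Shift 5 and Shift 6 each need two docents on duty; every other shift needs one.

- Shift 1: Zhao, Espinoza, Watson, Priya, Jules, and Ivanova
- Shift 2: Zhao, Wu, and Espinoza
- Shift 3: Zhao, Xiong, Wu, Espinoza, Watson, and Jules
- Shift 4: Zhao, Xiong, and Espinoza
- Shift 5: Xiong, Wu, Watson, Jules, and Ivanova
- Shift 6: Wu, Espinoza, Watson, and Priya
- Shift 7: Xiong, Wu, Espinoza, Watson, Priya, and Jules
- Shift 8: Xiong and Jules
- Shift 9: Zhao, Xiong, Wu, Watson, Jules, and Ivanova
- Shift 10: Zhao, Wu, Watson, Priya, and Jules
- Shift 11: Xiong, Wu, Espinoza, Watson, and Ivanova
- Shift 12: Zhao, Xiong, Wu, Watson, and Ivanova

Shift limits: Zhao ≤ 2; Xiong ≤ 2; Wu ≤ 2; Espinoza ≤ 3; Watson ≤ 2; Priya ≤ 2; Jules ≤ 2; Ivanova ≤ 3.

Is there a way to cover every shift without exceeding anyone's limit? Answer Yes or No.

Yes

One valid schedule: Shift 1→Espinoza, Shift 2→Zhao, Shift 3→Espinoza, Shift 4→Zhao, Shift 5→Jules+Ivanova, Shift 6→Espinoza+Watson, Shift 7→Watson, Shift 8→Xiong, Shift 9→Jules, Shift 10→Wu, Shift 11→Xiong, Shift 12→Wu.
Loads: Zhao 2/2, Xiong 2/2, Wu 2/2, Espinoza 3/3, Watson 2/2, Priya 0/2, Jules 2/2, Ivanova 1/3 — all within limits.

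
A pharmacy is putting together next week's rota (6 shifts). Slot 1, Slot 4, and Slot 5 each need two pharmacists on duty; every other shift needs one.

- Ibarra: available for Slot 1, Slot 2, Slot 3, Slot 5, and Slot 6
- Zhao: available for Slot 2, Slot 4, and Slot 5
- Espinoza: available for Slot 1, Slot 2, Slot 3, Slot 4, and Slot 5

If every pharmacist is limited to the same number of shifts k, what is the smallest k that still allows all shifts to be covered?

3

With 3 pharmacists and 9 worker-slots to fill, someone must work at least ⌈9/3⌉ = 3 shifts, so k ≥ 3.
k = 3 works: Slot 1→Ibarra+Espinoza, Slot 2→Zhao, Slot 3→Ibarra, Slot 4→Zhao+Espinoza, Slot 5→Zhao+Espinoza, Slot 6→Ibarra.
Loads: Ibarra 3, Zhao 3, Espinoza 3 — all ≤ 3.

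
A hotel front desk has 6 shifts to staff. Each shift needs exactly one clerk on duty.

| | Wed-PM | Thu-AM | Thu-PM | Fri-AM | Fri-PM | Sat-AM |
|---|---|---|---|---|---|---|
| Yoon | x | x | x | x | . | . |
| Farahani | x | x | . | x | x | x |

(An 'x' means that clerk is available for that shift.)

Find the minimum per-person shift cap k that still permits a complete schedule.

With 2 clerks and 6 worker-slots to fill, someone must work at least ⌈6/2⌉ = 3 shifts, so k ≥ 3.
k = 3 works: Wed-PM→Yoon, Thu-AM→Yoon, Thu-PM→Yoon, Fri-AM→Farahani, Fri-PM→Farahani, Sat-AM→Farahani.
Loads: Yoon 3, Farahani 3 — all ≤ 3.

3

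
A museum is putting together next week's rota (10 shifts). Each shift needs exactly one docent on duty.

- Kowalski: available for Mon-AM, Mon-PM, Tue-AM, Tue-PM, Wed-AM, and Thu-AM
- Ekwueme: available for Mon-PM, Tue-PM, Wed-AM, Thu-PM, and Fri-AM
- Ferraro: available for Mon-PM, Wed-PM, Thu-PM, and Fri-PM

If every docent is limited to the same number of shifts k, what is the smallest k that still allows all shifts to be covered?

4

With 3 docents and 10 worker-slots to fill, someone must work at least ⌈10/3⌉ = 4 shifts, so k ≥ 4.
k = 4 works: Mon-AM→Kowalski, Mon-PM→Ekwueme, Tue-AM→Kowalski, Tue-PM→Kowalski, Wed-AM→Ekwueme, Wed-PM→Ferraro, Thu-AM→Kowalski, Thu-PM→Ekwueme, Fri-AM→Ekwueme, Fri-PM→Ferraro.
Loads: Kowalski 4, Ekwueme 4, Ferraro 2 — all ≤ 4.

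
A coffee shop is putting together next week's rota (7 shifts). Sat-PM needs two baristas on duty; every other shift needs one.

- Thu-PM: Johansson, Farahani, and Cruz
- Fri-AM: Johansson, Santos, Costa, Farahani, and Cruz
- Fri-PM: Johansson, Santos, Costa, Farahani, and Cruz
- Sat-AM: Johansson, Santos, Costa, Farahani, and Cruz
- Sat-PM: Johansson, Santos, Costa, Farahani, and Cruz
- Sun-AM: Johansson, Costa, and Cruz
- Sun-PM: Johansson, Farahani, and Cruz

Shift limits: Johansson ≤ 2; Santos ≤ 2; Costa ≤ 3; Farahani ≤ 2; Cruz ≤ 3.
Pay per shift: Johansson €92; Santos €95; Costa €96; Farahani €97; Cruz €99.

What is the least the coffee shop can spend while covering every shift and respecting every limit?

€759

Picking the cheapest available barista for each shift independently would cost €739, but that ignores the shift limits.
An optimal schedule: Thu-PM→Johansson, Fri-AM→Santos, Fri-PM→Costa, Sat-AM→Costa, Sat-PM→Santos+Costa, Sun-AM→Johansson, Sun-PM→Farahani.
Total: 92 + 95 + 96 + 96 + 95 + 96 + 92 + 97 = €759.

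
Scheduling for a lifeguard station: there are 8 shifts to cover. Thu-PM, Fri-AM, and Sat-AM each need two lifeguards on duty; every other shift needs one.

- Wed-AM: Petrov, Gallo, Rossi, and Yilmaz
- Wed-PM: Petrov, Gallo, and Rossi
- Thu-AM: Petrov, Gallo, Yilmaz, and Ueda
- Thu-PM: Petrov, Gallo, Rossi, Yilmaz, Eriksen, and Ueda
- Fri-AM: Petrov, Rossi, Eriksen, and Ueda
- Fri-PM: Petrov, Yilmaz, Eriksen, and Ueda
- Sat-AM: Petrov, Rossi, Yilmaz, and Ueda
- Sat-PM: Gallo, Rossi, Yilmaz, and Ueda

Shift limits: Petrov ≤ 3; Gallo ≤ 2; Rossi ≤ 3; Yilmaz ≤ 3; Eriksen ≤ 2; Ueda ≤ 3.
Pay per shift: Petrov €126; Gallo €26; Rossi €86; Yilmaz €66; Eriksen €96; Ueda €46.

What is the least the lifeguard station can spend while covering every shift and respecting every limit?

€646

Picking the cheapest available lifeguard for each shift independently would cost €466, but that ignores the shift limits.
An optimal schedule: Wed-AM→Gallo, Wed-PM→Gallo, Thu-AM→Ueda, Thu-PM→Yilmaz+Rossi, Fri-AM→Ueda+Rossi, Fri-PM→Ueda, Sat-AM→Yilmaz+Rossi, Sat-PM→Yilmaz.
Total: 26 + 26 + 46 + 66 + 86 + 46 + 86 + 46 + 66 + 86 + 66 = €646.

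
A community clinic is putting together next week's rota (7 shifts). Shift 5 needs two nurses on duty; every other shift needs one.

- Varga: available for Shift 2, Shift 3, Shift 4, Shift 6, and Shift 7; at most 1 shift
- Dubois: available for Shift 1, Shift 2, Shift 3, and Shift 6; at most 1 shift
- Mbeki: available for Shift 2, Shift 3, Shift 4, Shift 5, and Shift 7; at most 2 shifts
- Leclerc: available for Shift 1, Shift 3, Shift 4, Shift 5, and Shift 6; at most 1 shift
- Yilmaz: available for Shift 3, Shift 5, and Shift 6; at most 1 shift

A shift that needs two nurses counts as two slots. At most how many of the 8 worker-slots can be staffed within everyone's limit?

6

Total capacity across all nurses is 1+1+2+1+1 = 6, and 8 slots are needed, so at most 6 can be filled.
An assignment achieving 6: Shift 1→Dubois, Shift 2→Mbeki, Shift 4→Mbeki, Shift 5→Leclerc+Yilmaz, Shift 7→Varga.
Loads: Varga 1/1, Dubois 1/1, Mbeki 2/2, Leclerc 1/1, Yilmaz 1/1.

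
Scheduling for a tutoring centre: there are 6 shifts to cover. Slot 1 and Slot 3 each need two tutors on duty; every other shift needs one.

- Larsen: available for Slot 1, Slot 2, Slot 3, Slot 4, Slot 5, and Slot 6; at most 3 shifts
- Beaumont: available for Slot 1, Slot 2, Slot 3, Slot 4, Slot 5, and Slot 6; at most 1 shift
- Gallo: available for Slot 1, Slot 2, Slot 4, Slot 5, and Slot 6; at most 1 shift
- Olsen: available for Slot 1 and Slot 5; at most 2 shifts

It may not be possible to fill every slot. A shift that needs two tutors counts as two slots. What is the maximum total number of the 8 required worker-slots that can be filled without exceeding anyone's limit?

7

Total capacity across all tutors is 3+1+1+2 = 7, and 8 slots are needed, so at most 7 can be filled.
An assignment achieving 7: Slot 1→Olsen, Slot 2→Larsen, Slot 3→Larsen+Beaumont, Slot 4→Larsen, Slot 5→Olsen, Slot 6→Gallo.
Loads: Larsen 3/3, Beaumont 1/1, Gallo 1/1, Olsen 2/2.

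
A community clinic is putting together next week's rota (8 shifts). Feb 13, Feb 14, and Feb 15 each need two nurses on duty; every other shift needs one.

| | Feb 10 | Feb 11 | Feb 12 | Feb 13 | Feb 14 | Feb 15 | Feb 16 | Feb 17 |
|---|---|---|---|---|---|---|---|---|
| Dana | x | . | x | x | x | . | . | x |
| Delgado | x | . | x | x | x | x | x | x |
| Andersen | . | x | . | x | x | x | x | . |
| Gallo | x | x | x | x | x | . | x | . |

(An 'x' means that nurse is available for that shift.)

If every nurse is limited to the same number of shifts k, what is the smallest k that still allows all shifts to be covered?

3

With 4 nurses and 11 worker-slots to fill, someone must work at least ⌈11/4⌉ = 3 shifts, so k ≥ 3.
k = 3 works: Feb 10→Dana, Feb 11→Andersen, Feb 12→Dana, Feb 13→Delgado+Gallo, Feb 14→Andersen+Gallo, Feb 15→Delgado+Andersen, Feb 16→Delgado, Feb 17→Dana.
Loads: Dana 3, Delgado 3, Andersen 3, Gallo 2 — all ≤ 3.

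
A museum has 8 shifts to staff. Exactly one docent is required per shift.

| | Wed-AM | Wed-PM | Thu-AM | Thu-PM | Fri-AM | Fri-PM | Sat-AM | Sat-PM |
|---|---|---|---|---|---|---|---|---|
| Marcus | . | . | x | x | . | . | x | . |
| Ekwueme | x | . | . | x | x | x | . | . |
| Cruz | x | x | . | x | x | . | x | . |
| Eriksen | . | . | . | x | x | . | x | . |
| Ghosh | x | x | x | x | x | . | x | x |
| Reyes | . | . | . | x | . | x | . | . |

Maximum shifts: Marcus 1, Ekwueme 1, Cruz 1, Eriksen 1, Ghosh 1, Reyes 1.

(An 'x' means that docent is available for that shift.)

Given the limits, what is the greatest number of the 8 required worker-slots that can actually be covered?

Total capacity across all docents is 1+1+1+1+1+1 = 6, and 8 slots are needed, so at most 6 can be filled.
An assignment achieving 6: Wed-PM→Cruz, Thu-AM→Marcus, Thu-PM→Reyes, Fri-AM→Eriksen, Fri-PM→Ekwueme, Sat-PM→Ghosh.
Loads: Marcus 1/1, Ekwueme 1/1, Cruz 1/1, Eriksen 1/1, Ghosh 1/1, Reyes 1/1.

6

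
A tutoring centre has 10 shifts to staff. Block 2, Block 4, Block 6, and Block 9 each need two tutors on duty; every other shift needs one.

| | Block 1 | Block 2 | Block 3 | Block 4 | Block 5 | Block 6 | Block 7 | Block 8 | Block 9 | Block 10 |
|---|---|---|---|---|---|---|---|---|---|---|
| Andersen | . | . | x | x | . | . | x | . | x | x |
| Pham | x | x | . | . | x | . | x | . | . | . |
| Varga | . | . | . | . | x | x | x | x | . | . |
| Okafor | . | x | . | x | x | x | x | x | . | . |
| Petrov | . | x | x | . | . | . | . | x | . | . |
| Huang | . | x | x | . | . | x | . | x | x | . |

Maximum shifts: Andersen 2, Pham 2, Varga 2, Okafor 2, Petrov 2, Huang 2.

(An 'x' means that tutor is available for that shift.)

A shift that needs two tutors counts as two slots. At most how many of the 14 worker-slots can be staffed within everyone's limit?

Total capacity across all tutors is 2+2+2+2+2+2 = 12, and 14 slots are needed, so at most 12 can be filled.
An assignment achieving 12: Block 1→Pham, Block 2→Petrov+Huang, Block 3→Petrov, Block 4→Andersen+Okafor, Block 5→Pham, Block 6→Varga+Okafor, Block 7→Varga, Block 9→Huang, Block 10→Andersen.
Loads: Andersen 2/2, Pham 2/2, Varga 2/2, Okafor 2/2, Petrov 2/2, Huang 2/2.

12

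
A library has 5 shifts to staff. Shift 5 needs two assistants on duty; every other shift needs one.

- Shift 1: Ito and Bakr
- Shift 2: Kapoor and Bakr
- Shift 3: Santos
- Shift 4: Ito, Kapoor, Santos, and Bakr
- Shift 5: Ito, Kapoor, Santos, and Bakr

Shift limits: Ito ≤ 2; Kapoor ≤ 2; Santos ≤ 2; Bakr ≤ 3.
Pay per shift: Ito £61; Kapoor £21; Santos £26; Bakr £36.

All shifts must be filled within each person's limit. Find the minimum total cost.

Shift 3 can only be covered by Santos, so that assignment is forced.
Picking the cheapest available assistant for each shift independently would cost £151, but that ignores the shift limits.
An optimal schedule: Shift 1→Bakr, Shift 2→Kapoor, Shift 3→Santos, Shift 4→Kapoor, Shift 5→Santos+Bakr.
Total: 36 + 21 + 26 + 21 + 26 + 36 = £166.

£166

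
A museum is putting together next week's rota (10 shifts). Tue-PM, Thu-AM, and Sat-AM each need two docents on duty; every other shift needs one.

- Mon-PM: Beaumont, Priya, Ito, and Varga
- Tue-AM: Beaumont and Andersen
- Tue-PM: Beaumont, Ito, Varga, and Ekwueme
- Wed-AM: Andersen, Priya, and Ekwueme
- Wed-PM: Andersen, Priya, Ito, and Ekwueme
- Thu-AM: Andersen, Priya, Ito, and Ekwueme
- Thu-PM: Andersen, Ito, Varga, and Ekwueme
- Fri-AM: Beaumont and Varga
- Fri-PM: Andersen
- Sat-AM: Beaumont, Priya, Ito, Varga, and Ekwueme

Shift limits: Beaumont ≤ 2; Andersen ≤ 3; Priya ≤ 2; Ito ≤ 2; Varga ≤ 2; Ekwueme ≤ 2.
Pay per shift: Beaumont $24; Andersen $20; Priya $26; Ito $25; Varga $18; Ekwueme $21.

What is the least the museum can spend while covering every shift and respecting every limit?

$288

Fri-PM can only be covered by Andersen, so that assignment is forced.
Picking the cheapest available docent for each shift independently would cost $253, but that ignores the shift limits.
An optimal schedule: Mon-PM→Priya, Tue-AM→Beaumont, Tue-PM→Ito+Varga, Wed-AM→Andersen, Wed-PM→Andersen, Thu-AM→Priya+Ekwueme, Thu-PM→Ito, Fri-AM→Beaumont, Fri-PM→Andersen, Sat-AM→Varga+Ekwueme.
Total: 26 + 24 + 25 + 18 + 20 + 20 + 26 + 21 + 25 + 24 + 20 + 18 + 21 = $288.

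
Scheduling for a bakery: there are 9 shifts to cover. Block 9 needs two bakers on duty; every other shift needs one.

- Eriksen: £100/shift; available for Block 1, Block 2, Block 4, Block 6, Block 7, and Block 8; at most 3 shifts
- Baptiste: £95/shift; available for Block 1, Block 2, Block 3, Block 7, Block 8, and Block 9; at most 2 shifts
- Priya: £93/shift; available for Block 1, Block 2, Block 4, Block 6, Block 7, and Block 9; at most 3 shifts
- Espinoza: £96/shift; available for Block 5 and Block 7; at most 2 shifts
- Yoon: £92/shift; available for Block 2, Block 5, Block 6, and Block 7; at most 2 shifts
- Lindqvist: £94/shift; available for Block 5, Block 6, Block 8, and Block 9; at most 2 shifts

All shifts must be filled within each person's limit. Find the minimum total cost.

£937

Block 3 can only be covered by Baptiste, so that assignment is forced.
Picking the cheapest available baker for each shift independently would cost £930, but that ignores the shift limits.
An optimal schedule: Block 1→Priya, Block 2→Baptiste, Block 3→Baptiste, Block 4→Priya, Block 5→Yoon, Block 6→Yoon, Block 7→Espinoza, Block 8→Lindqvist, Block 9→Priya+Lindqvist.
Total: 93 + 95 + 95 + 93 + 92 + 92 + 96 + 94 + 93 + 94 = £937.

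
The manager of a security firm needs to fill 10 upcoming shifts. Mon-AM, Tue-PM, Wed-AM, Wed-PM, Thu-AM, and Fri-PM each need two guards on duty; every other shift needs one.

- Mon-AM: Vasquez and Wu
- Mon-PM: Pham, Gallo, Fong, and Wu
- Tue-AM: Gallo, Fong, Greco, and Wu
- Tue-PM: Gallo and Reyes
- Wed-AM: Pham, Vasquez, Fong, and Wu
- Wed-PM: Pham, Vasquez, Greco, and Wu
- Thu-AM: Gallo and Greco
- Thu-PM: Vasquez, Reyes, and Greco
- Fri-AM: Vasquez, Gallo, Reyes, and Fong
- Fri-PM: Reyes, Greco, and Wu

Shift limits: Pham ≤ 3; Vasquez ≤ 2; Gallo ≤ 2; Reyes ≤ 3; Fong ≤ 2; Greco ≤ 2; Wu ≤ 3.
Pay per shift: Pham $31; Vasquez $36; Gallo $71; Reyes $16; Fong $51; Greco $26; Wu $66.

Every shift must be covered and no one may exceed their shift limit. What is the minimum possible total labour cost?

Mon-AM can only be covered by Vasquez and Wu, so that assignment is forced.
Tue-PM can only be covered by Gallo and Reyes, so that assignment is forced.
Thu-AM can only be covered by Gallo and Greco, so that assignment is forced.
Picking the cheapest available guard for each shift independently would cost $541, but that ignores the shift limits.
An optimal schedule: Mon-AM→Vasquez+Wu, Mon-PM→Pham, Tue-AM→Fong, Tue-PM→Gallo+Reyes, Wed-AM→Pham+Fong, Wed-PM→Pham+Wu, Thu-AM→Gallo+Greco, Thu-PM→Vasquez, Fri-AM→Reyes, Fri-PM→Reyes+Greco.
Total: 36 + 66 + 31 + 51 + 71 + 16 + 31 + 51 + 31 + 66 + 71 + 26 + 36 + 16 + 16 + 26 = $641.

$641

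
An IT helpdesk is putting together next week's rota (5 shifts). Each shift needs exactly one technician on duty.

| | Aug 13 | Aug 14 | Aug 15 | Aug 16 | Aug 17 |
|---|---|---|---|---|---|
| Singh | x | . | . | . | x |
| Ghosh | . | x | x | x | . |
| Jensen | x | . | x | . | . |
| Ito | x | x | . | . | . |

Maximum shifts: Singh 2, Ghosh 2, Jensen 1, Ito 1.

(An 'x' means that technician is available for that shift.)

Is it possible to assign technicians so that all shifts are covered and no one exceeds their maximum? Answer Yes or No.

Yes

Aug 16 can only be covered by Ghosh, so that assignment is forced.
Aug 17 can only be covered by Singh, so that assignment is forced.
One valid schedule: Aug 13→Singh, Aug 14→Ghosh, Aug 15→Jensen, Aug 16→Ghosh, Aug 17→Singh.
Loads: Singh 2/2, Ghosh 2/2, Jensen 1/1, Ito 0/1 — all within limits.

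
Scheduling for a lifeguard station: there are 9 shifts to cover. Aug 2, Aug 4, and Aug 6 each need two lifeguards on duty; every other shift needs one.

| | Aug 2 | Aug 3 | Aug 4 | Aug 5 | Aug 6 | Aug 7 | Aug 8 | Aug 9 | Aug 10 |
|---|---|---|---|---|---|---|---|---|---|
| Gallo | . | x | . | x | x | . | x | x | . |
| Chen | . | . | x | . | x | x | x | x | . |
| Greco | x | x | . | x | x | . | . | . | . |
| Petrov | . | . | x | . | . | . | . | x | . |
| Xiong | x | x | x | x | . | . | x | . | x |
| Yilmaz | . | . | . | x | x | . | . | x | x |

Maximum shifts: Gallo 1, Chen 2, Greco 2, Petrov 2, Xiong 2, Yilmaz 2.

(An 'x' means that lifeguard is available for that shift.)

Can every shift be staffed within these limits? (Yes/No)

No

Total capacity is 1+2+2+2+2+2 = 11 but 12 worker-slots are needed — infeasible.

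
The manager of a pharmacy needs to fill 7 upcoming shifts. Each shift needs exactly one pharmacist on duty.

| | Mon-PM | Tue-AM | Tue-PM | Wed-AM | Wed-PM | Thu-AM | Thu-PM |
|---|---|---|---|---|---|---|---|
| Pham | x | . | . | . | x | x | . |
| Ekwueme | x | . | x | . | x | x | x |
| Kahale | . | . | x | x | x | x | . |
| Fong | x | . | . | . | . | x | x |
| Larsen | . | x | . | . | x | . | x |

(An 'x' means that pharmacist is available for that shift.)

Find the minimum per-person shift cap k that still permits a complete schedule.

2

With 5 pharmacists and 7 worker-slots to fill, someone must work at least ⌈7/5⌉ = 2 shifts, so k ≥ 2.
k = 2 works: Mon-PM→Pham, Tue-AM→Larsen, Tue-PM→Ekwueme, Wed-AM→Kahale, Wed-PM→Pham, Thu-AM→Kahale, Thu-PM→Ekwueme.
Loads: Pham 2, Ekwueme 2, Kahale 2, Fong 0, Larsen 1 — all ≤ 2.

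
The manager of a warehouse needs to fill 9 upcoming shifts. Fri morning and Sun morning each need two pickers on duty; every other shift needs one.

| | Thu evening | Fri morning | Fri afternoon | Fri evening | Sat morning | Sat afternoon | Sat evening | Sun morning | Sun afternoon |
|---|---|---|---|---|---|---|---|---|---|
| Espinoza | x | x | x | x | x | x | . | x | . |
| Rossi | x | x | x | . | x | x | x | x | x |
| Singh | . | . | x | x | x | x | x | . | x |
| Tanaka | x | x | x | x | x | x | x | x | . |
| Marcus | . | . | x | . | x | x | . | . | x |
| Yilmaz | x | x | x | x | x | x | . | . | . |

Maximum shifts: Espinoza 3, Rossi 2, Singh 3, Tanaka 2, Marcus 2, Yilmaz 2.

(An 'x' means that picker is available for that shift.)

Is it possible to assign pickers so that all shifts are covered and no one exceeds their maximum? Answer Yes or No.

One valid schedule: Thu evening→Espinoza, Fri morning→Tanaka+Yilmaz, Fri afternoon→Singh, Fri evening→Espinoza, Sat morning→Singh, Sat afternoon→Tanaka, Sat evening→Rossi, Sun morning→Espinoza+Rossi, Sun afternoon→Singh.
Loads: Espinoza 3/3, Rossi 2/2, Singh 3/3, Tanaka 2/2, Marcus 0/2, Yilmaz 1/2 — all within limits.

Yes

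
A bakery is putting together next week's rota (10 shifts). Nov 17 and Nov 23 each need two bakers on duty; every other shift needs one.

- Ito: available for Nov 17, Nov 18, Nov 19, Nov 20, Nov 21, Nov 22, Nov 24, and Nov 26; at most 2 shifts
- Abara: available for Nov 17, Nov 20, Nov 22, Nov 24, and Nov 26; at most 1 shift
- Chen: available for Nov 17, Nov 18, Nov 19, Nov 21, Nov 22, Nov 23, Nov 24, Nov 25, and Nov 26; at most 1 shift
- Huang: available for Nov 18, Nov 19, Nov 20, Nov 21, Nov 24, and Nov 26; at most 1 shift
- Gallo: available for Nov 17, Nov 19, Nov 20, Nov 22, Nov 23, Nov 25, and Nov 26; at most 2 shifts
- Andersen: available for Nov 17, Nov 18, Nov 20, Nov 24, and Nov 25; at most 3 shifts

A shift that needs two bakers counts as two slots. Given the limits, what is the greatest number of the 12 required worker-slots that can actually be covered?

Total capacity across all bakers is 2+1+1+1+2+3 = 10, and 12 slots are needed, so at most 10 can be filled.
An assignment achieving 10: Nov 17→Andersen, Nov 18→Ito, Nov 19→Huang, Nov 20→Andersen, Nov 21→Ito, Nov 22→Abara, Nov 23→Chen+Gallo, Nov 24→Andersen, Nov 25→Gallo.
Loads: Ito 2/2, Abara 1/1, Chen 1/1, Huang 1/1, Gallo 2/2, Andersen 3/3.

10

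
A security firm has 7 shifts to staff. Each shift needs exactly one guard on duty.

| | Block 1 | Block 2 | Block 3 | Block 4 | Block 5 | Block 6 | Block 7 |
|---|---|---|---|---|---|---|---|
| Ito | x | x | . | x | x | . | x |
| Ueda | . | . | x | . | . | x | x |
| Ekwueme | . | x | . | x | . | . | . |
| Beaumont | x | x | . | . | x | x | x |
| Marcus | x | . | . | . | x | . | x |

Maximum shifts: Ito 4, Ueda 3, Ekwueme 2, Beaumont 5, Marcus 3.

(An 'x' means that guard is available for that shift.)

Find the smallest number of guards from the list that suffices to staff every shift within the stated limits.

7 slots to fill and no one can take more than 5, so at least ⌈7/5⌉ = 2 guards are needed.
Ito and Ueda alone can cover everything: Block 1→Ito, Block 2→Ito, Block 3→Ueda, Block 4→Ito, Block 5→Ito, Block 6→Ueda, Block 7→Ueda.

2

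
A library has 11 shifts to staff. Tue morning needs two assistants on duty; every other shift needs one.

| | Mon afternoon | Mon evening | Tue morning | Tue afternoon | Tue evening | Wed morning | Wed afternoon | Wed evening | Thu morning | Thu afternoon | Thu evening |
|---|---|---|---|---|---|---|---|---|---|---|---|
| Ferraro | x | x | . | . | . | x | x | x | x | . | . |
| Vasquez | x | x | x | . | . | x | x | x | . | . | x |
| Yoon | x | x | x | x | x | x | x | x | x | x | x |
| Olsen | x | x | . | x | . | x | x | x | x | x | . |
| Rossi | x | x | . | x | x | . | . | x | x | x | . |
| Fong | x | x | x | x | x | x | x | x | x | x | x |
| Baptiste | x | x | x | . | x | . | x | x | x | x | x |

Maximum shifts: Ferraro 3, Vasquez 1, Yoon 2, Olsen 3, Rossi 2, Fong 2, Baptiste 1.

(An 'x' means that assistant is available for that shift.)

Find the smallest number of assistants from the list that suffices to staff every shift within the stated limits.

12 slots to fill and no one can take more than 3, so at least ⌈12/3⌉ = 4 assistants are needed.
Any 4 assistants together have capacity at most 3+3+2+2 = 10 < 12 slots, so 4 can never suffice.
Ferraro, Yoon, Olsen, Rossi, and Fong alone can cover everything: Mon afternoon→Ferraro, Mon evening→Olsen, Tue morning→Yoon+Fong, Tue afternoon→Olsen, Tue evening→Rossi, Wed morning→Ferraro, Wed afternoon→Ferraro, Wed evening→Rossi, Thu morning→Fong, Thu afternoon→Olsen, Thu evening→Yoon.

5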